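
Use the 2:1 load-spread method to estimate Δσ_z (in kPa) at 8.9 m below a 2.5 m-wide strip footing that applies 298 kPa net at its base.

Δσ_z ≈ 65.4 kPa

By the 2:1 method the load spreads at 1 horizontal : 2 vertical, so at depth z the loaded area has grown by z in each plan dimension:
Δσ = qB/(B+z) = 298×2.5/(2.5+8.9) = 65.351 kPa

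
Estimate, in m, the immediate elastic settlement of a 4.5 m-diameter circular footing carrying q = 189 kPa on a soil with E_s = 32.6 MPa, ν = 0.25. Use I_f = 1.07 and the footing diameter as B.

Immediate (elastic) settlement: S_e = q·B·(1−ν²)/E_s · I_f.
E_s = 32.6 MPa = 32600 kPa.
S_e = 189 × 4.5 × (1 − 0.25²) / 32600 × 1.07
    = 189 × 4.5 × 0.9375 / 32600 × 1.07
    = 0.02617 m

S_e ≈ 0.0262 m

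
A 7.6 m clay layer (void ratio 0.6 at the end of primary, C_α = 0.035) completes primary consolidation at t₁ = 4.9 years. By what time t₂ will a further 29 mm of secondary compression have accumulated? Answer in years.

S_s = C_α·H/(1+e_p)·log₁₀(t₂/t₁) ⇒ log₁₀(t₂/t₁) = S_s·(1+e_p)/(C_α·H).
log₁₀(t₂/t₁) = 0.029 × (1+0.6) / (0.035×7.6) = 0.1744
t₂ = t₁ × 10^0.1744 = 4.9 × 1.494 = 7.322 years

t₂ ≈ 7.32 years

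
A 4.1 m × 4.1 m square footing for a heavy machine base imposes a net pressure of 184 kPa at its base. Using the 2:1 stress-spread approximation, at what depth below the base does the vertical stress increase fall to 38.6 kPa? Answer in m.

2:1 spreading — at depth z the loaded area has grown by z in each plan dimension:
qB²/(B+z)² = Δσ_z ⇒ z = B(√(q/Δσ_z) − 1) = 4.1×(√(184/38.6) − 1) = 4.852 m

z ≈ 4.85 m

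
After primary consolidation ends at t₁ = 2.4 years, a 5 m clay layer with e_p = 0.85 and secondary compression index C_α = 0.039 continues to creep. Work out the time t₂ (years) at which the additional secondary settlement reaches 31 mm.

t₂ ≈ 4.72 years

S_s = C_α·H/(1+e_p)·log₁₀(t₂/t₁) ⇒ log₁₀(t₂/t₁) = S_s·(1+e_p)/(C_α·H).
log₁₀(t₂/t₁) = 0.031 × (1+0.85) / (0.039×5) = 0.2941
t₂ = t₁ × 10^0.2941 = 2.4 × 1.968 = 4.724 years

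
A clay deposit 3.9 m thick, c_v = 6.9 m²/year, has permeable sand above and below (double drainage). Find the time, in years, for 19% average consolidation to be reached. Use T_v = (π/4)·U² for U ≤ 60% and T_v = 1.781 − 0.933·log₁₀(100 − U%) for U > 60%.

Drainage path length: H_d = H/2 = 1.95 m (double drainage).
U ≤ 60%: T_v = (π/4)·U² = (π/4)×0.19² = 0.028353.
t = T_v·H_d²/c_v = 0.028353×1.95²/6.9 = 0.01562 years.

t ≈ 0.0156 years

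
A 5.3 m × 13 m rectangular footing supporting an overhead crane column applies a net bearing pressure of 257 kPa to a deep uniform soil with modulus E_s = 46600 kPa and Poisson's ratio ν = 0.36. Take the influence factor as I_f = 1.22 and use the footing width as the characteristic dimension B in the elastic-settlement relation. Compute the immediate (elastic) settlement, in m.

S_e ≈ 0.031 m

Immediate (elastic) settlement: S_e = q·B·(1−ν²)/E_s · I_f.
S_e = 257 × 5.3 × (1 − 0.36²) / 46600 × 1.22
    = 257 × 5.3 × 0.8704 / 46600 × 1.22
    = 0.03104 m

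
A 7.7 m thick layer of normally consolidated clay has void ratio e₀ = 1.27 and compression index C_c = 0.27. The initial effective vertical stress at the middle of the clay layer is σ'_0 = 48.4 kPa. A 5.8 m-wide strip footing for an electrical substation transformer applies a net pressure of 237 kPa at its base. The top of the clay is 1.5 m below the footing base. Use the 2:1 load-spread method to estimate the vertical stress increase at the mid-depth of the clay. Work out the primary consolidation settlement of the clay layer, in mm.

S_c ≈ 504 mm

Mid-depth of clay below the footing base: z = 1.5 + 7.7/2 = 5.35 m.
Stress increase at mid-clay by the 2:1 spreading method:
Δσ = qB/(B+z) = 237×5.8/(5.8+5.35) = 123.28 kPa
Final effective stress: σ'_f = σ'_0 + Δσ = 48.4 + 123.28 = 171.68 kPa.
Normally consolidated clay, so the full stress increment lies on the virgin compression line:
S_c = C_c·H/(1+e₀)·log₁₀(σ'_f/σ'_0) = 0.27×7.7/(1+1.27)×log₁₀(171.68/48.4)
    = 0.91586 × 0.54987 = 0.5036 m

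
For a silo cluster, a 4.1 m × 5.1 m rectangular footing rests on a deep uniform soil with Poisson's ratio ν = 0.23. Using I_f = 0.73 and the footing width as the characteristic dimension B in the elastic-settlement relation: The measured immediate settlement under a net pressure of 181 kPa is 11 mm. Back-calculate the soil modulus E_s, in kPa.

S_e = q·B·(1−ν²)/E_s · I_f  ⇒  E_s = q·B·(1−ν²)·I_f / S_e.
E_s = 181 × 4.1 × 0.9471 × 0.73 / 0.011 = 46640 kPa

E_s ≈ 46600 kPa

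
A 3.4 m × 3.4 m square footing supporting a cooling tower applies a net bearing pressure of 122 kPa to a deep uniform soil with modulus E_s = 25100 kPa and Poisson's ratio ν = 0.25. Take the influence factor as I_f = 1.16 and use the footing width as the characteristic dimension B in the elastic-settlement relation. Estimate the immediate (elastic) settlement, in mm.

Immediate (elastic) settlement: S_e = q·B·(1−ν²)/E_s · I_f.
S_e = 122 × 3.4 × (1 − 0.25²) / 25100 × 1.16
    = 122 × 3.4 × 0.9375 / 25100 × 1.16
    = 0.01797 m = 17.97 mm

S_e ≈ 18 mm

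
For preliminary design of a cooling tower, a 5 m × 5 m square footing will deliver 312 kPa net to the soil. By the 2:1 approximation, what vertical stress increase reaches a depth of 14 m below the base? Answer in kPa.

Δσ_z ≈ 21.6 kPa

By the 2:1 method the load spreads at 1 horizontal : 2 vertical, so at depth z the loaded area has grown by z in each plan dimension:
Δσ = qBL/((B+z)(L+z)) = 312×5×5/((5+14)(5+14)) = 21.607 kPa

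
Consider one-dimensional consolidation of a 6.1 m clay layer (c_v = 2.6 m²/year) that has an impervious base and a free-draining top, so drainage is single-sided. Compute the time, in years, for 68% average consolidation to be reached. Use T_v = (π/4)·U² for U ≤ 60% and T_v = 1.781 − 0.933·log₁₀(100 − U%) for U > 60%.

Drainage path length: H_d = H = 6.1 m (single drainage).
U > 60%: T_v = 1.781 − 0.933·log₁₀(100 − 68) = 0.3767.
t = T_v·H_d²/c_v = 0.3767×6.1²/2.6 = 5.391 years.

t ≈ 5.39 years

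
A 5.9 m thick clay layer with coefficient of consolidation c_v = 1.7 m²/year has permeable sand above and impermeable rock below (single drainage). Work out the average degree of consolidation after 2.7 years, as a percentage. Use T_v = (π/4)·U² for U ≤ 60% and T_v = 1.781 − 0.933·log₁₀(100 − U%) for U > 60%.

U ≈ 41 %

Drainage path length: H_d = H = 5.9 m (single drainage).
T_v = c_v·t/H_d² = 1.7×2.7/5.9² = 0.13186.
T_v = 0.13186 corresponds to the U ≤ 60% branch:
U = √(4T_v/π) = 0.4097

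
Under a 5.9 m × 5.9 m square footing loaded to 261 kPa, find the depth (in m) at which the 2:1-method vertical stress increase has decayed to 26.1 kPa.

2:1 spreading — at depth z the loaded area has grown by z in each plan dimension:
qB²/(B+z)² = Δσ_z ⇒ z = B(√(q/Δσ_z) − 1) = 5.9×(√(261/26.1) − 1) = 12.76 m

z ≈ 12.8 m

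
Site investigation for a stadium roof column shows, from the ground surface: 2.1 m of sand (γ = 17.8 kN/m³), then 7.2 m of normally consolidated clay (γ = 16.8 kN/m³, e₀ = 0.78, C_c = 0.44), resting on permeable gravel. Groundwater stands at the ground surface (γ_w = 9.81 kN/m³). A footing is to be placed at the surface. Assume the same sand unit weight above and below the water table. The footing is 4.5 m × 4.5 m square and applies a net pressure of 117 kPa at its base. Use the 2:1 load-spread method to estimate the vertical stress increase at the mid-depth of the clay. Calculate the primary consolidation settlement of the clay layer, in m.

Mid-depth of clay below the ground surface: z = 2.1 + 7.2/2 = 5.7 m.
Total vertical stress at mid-clay: σ_v = 17.8×2.1 + 16.8×3.6 = 97.86 kPa.
Pore pressure: u = 9.81×(5.7 − 0) = 55.917 kPa.
Initial effective stress: σ'_0 = σ_v − u = 97.86 − 55.917 = 41.943 kPa.
Stress increase at mid-clay by the 2:1 spreading method:
Δσ = qBL/((B+z)(L+z)) = 117×4.5×4.5/((4.5+5.7)(4.5+5.7)) = 22.772 kPa
Final effective stress: σ'_f = σ'_0 + Δσ = 41.943 + 22.772 = 64.715 kPa.
Normally consolidated clay, so the full stress increment lies on the virgin compression line:
S_c = C_c·H/(1+e₀)·log₁₀(σ'_f/σ'_0) = 0.44×7.2/(1+0.78)×log₁₀(64.715/41.943)
    = 1.7798 × 0.18835 = 0.3352 m

S_c ≈ 0.335 m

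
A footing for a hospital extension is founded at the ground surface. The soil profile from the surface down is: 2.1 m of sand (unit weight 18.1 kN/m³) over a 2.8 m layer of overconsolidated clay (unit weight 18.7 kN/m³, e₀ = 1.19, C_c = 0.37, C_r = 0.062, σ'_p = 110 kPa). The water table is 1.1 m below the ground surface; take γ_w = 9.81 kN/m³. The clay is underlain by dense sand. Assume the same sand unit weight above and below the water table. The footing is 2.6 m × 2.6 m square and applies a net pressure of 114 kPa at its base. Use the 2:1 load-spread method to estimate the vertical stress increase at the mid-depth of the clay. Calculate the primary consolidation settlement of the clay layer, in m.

S_c ≈ 0.0142 m

Mid-depth of clay below the ground surface: z = 2.1 + 2.8/2 = 3.5 m.
Total vertical stress at mid-clay: σ_v = 18.1×2.1 + 18.7×1.4 = 64.19 kPa.
Pore pressure: u = 9.81×(3.5 − 1.1) = 23.544 kPa.
Initial effective stress: σ'_0 = σ_v − u = 64.19 − 23.544 = 40.646 kPa.
Stress increase at mid-clay by the 2:1 spreading method:
Δσ = qBL/((B+z)(L+z)) = 114×2.6×2.6/((2.6+3.5)(2.6+3.5)) = 20.711 kPa
Final effective stress: σ'_f = 40.646 + 20.711 = 61.357 kPa.
σ'_f = 61.357 ≤ σ'_p = 110 kPa, so the clay remains overconsolidated and only the recompression index applies:
S_c = C_r·H/(1+e₀)·log₁₀(σ'_f/σ'_0) = 0.062×2.8/2.19×log₁₀(61.357/40.646)
    = 0.079267 × 0.17885 = 0.01418 m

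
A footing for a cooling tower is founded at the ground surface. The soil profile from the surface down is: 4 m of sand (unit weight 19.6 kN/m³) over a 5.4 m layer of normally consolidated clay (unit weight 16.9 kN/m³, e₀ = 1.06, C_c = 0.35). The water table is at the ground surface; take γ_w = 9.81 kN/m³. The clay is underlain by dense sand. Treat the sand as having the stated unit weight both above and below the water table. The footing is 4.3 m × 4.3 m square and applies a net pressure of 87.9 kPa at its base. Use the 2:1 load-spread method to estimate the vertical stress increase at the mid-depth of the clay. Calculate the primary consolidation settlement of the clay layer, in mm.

S_c ≈ 82.6 mm

Mid-depth of clay below the ground surface: z = 4 + 5.4/2 = 6.7 m.
Total vertical stress at mid-clay: σ_v = 19.6×4 + 16.9×2.7 = 124.03 kPa.
Pore pressure: u = 9.81×(6.7 − 0) = 65.727 kPa.
Initial effective stress: σ'_0 = σ_v − u = 124.03 − 65.727 = 58.303 kPa.
Stress increase at mid-clay by the 2:1 spreading method:
Δσ = qBL/((B+z)(L+z)) = 87.9×4.3×4.3/((4.3+6.7)(4.3+6.7)) = 13.432 kPa
Final effective stress: σ'_f = σ'_0 + Δσ = 58.303 + 13.432 = 71.735 kPa.
Normally consolidated clay, so the full stress increment lies on the virgin compression line:
S_c = C_c·H/(1+e₀)·log₁₀(σ'_f/σ'_0) = 0.35×5.4/(1+1.06)×log₁₀(71.735/58.303)
    = 0.91748 × 0.09004 = 0.08261 m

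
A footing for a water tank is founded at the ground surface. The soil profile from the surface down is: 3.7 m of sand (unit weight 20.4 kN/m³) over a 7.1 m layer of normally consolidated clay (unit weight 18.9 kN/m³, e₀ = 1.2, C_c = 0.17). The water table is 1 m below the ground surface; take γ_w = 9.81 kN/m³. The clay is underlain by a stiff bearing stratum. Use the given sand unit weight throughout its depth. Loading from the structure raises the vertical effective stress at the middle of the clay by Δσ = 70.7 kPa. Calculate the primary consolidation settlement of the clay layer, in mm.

Mid-depth of clay below the ground surface: z = 3.7 + 7.1/2 = 7.25 m.
Total vertical stress at mid-clay: σ_v = 20.4×3.7 + 18.9×3.55 = 142.57 kPa.
Pore pressure: u = 9.81×(7.25 − 1) = 61.312 kPa.
Initial effective stress: σ'_0 = σ_v − u = 142.57 − 61.312 = 81.258 kPa.
Final effective stress: σ'_f = σ'_0 + Δσ = 81.258 + 70.7 = 151.96 kPa.
Normally consolidated clay, so the full stress increment lies on the virgin compression line:
S_c = C_c·H/(1+e₀)·log₁₀(σ'_f/σ'_0) = 0.17×7.1/(1+1.2)×log₁₀(151.96/81.258)
    = 0.54864 × 0.27186 = 0.1492 m

S_c ≈ 149 mm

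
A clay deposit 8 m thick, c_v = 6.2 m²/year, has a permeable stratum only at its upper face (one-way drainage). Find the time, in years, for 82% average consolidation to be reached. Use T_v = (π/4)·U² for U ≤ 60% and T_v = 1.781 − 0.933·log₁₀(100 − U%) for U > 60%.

t ≈ 6.3 years

Drainage path length: H_d = H = 8 m (single drainage).
U > 60%: T_v = 1.781 − 0.933·log₁₀(100 − 82) = 0.60983.
t = T_v·H_d²/c_v = 0.60983×8²/6.2 = 6.295 years.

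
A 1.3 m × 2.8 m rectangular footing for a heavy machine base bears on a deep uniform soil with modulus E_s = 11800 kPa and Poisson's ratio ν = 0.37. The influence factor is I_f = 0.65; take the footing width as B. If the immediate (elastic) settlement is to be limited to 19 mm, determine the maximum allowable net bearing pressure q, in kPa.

S_e = q·B·(1−ν²)/E_s · I_f  ⇒  q = S_e·E_s / (B·(1−ν²)·I_f).
q = 0.019 × 11800 / (1.3 × 0.8631 × 0.65) = 307.4 kPa

q ≈ 307 kPa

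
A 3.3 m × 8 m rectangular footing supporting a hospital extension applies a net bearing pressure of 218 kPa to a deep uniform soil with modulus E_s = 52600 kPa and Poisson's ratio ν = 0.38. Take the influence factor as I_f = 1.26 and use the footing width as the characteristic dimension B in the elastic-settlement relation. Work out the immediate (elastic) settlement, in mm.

S_e ≈ 14.7 mm

Immediate (elastic) settlement: S_e = q·B·(1−ν²)/E_s · I_f.
S_e = 218 × 3.3 × (1 − 0.38²) / 52600 × 1.26
    = 218 × 3.3 × 0.8556 / 52600 × 1.26
    = 0.01474 m = 14.74 mm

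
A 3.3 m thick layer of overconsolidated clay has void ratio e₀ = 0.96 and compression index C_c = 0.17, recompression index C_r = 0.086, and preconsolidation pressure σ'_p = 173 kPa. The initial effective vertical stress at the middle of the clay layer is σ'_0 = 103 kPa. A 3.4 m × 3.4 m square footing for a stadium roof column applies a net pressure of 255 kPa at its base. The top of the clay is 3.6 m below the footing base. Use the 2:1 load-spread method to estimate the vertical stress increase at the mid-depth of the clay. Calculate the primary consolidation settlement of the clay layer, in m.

S_c ≈ 0.0204 m

Mid-depth of clay below the footing base: z = 3.6 + 3.3/2 = 5.25 m.
Stress increase at mid-clay by the 2:1 spreading method:
Δσ = qBL/((B+z)(L+z)) = 255×3.4×3.4/((3.4+5.25)(3.4+5.25)) = 39.397 kPa
Final effective stress: σ'_f = 103 + 39.397 = 142.4 kPa.
σ'_f = 142.4 ≤ σ'_p = 173 kPa, so the clay remains overconsolidated and only the recompression index applies:
S_c = C_r·H/(1+e₀)·log₁₀(σ'_f/σ'_0) = 0.086×3.3/1.96×log₁₀(142.4/103)
    = 0.1448 × 0.14067 = 0.02037 m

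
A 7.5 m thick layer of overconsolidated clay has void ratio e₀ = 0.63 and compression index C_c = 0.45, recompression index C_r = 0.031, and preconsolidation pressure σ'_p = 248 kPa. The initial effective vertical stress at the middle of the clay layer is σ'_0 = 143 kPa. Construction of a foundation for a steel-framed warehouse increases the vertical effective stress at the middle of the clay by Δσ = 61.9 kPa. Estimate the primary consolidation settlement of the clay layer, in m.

Final effective stress: σ'_f = 143 + 61.9 = 204.9 kPa.
σ'_f = 204.9 ≤ σ'_p = 248 kPa, so the clay remains overconsolidated and only the recompression index applies:
S_c = C_r·H/(1+e₀)·log₁₀(σ'_f/σ'_0) = 0.031×7.5/1.63×log₁₀(204.9/143)
    = 0.14264 × 0.15621 = 0.02228 m

S_c ≈ 0.0223 m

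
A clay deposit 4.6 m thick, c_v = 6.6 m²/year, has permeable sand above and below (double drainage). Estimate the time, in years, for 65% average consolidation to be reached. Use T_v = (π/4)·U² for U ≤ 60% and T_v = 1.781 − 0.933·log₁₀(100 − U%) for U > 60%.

Drainage path length: H_d = H/2 = 2.3 m (double drainage).
U > 60%: T_v = 1.781 − 0.933·log₁₀(100 − 65) = 0.34038.
t = T_v·H_d²/c_v = 0.34038×2.3²/6.6 = 0.2728 years.

t ≈ 0.273 years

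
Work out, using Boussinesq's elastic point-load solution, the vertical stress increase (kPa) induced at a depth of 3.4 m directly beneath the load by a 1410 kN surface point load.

Δσ_z ≈ 58.2 kPa

Boussinesq vertical stress below a point load on an elastic half-space:
Δσ_z = 3P/(2πz²) · [1 + (r/z)²]^(−5/2)
r/z = 0/3.4 = 0; [1+(r/z)²]^(−5/2) = 1.
Δσ_z = 3×1410/(2π×3.4²) × 1 = 58.237 × 1 = 58.24 kPa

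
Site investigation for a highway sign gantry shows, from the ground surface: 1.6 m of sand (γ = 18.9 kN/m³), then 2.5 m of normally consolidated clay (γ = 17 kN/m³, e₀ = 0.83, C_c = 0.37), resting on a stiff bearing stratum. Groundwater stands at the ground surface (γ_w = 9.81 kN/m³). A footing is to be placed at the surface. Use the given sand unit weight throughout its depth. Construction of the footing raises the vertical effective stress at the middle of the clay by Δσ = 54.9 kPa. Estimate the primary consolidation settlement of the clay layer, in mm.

S_c ≈ 264 mm

Mid-depth of clay below the ground surface: z = 1.6 + 2.5/2 = 2.85 m.
Total vertical stress at mid-clay: σ_v = 18.9×1.6 + 17×1.25 = 51.49 kPa.
Pore pressure: u = 9.81×(2.85 − 0) = 27.959 kPa.
Initial effective stress: σ'_0 = σ_v − u = 51.49 − 27.959 = 23.531 kPa.
Final effective stress: σ'_f = σ'_0 + Δσ = 23.531 + 54.9 = 78.431 kPa.
Normally consolidated clay, so the full stress increment lies on the virgin compression line:
S_c = C_c·H/(1+e₀)·log₁₀(σ'_f/σ'_0) = 0.37×2.5/(1+0.83)×log₁₀(78.431/23.531)
    = 0.50546 × 0.52285 = 0.2643 m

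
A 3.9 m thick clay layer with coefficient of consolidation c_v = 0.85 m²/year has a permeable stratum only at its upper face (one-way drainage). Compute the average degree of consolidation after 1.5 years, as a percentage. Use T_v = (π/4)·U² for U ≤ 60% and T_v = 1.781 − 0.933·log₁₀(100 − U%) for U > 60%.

Drainage path length: H_d = H = 3.9 m (single drainage).
T_v = c_v·t/H_d² = 0.85×1.5/3.9² = 0.083826.
T_v = 0.083826 corresponds to the U ≤ 60% branch:
U = √(4T_v/π) = 0.3267

U ≈ 32.7 %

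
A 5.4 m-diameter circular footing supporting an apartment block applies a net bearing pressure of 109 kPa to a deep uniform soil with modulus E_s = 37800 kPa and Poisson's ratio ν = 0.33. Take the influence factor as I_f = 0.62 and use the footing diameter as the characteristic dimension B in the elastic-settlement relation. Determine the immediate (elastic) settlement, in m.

S_e ≈ 0.0086 m

Immediate (elastic) settlement: S_e = q·B·(1−ν²)/E_s · I_f.
S_e = 109 × 5.4 × (1 − 0.33²) / 37800 × 0.62
    = 109 × 5.4 × 0.8911 / 37800 × 0.62
    = 0.008603 m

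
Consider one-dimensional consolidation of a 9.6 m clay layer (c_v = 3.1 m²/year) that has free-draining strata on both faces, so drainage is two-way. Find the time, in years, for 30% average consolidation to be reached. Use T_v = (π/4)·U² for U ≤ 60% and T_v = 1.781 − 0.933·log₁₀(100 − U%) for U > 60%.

t ≈ 0.525 years

Drainage path length: H_d = H/2 = 4.8 m (double drainage).
U ≤ 60%: T_v = (π/4)·U² = (π/4)×0.3² = 0.070686.
t = T_v·H_d²/c_v = 0.070686×4.8²/3.1 = 0.5254 years.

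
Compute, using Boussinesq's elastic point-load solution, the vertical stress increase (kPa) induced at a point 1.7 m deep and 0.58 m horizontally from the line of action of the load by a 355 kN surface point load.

Boussinesq vertical stress below a point load on an elastic half-space:
Δσ_z = 3P/(2πz²) · [1 + (r/z)²]^(−5/2)
r/z = 0.58/1.7 = 0.34118; [1+(r/z)²]^(−5/2) = 0.75936.
Δσ_z = 3×355/(2π×1.7²) × 0.75936 = 58.651 × 0.75936 = 44.54 kPa

Δσ_z ≈ 44.5 kPa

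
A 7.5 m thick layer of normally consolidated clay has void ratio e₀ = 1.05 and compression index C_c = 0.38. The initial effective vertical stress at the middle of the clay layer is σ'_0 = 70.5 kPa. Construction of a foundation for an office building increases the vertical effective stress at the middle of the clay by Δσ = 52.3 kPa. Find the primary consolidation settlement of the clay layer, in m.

S_c ≈ 0.335 m

Final effective stress: σ'_f = σ'_0 + Δσ = 70.5 + 52.3 = 122.8 kPa.
Normally consolidated clay, so the full stress increment lies on the virgin compression line:
S_c = C_c·H/(1+e₀)·log₁₀(σ'_f/σ'_0) = 0.38×7.5/(1+1.05)×log₁₀(122.8/70.5)
    = 1.3902 × 0.24101 = 0.3351 m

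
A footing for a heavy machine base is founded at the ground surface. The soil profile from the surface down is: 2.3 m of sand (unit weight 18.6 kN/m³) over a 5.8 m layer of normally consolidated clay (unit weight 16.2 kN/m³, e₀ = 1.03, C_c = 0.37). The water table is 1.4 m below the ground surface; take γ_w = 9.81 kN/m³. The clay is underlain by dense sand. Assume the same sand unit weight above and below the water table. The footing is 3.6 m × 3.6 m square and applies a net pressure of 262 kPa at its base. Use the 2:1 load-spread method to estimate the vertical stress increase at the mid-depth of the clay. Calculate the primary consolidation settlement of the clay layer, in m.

Mid-depth of clay below the ground surface: z = 2.3 + 5.8/2 = 5.2 m.
Total vertical stress at mid-clay: σ_v = 18.6×2.3 + 16.2×2.9 = 89.76 kPa.
Pore pressure: u = 9.81×(5.2 − 1.4) = 37.278 kPa.
Initial effective stress: σ'_0 = σ_v − u = 89.76 − 37.278 = 52.482 kPa.
Stress increase at mid-clay by the 2:1 spreading method:
Δσ = qBL/((B+z)(L+z)) = 262×3.6×3.6/((3.6+5.2)(3.6+5.2)) = 43.847 kPa
Final effective stress: σ'_f = σ'_0 + Δσ = 52.482 + 43.847 = 96.329 kPa.
Normally consolidated clay, so the full stress increment lies on the virgin compression line:
S_c = C_c·H/(1+e₀)·log₁₀(σ'_f/σ'_0) = 0.37×5.8/(1+1.03)×log₁₀(96.329/52.482)
    = 1.0571 × 0.26375 = 0.2788 m

S_c ≈ 0.279 m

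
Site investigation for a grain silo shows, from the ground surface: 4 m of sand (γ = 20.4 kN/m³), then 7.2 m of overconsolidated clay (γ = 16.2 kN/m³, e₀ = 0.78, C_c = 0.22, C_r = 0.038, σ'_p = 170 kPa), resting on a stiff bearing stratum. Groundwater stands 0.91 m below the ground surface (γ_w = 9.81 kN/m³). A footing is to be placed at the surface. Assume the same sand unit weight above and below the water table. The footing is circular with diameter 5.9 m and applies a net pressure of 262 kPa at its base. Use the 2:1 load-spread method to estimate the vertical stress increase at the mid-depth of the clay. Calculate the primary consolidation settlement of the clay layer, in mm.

S_c ≈ 34.4 mm

Mid-depth of clay below the ground surface: z = 4 + 7.2/2 = 7.6 m.
Total vertical stress at mid-clay: σ_v = 20.4×4 + 16.2×3.6 = 139.92 kPa.
Pore pressure: u = 9.81×(7.6 − 0.91) = 65.629 kPa.
Initial effective stress: σ'_0 = σ_v − u = 139.92 − 65.629 = 74.291 kPa.
Stress increase at mid-clay by the 2:1 spreading method:
Δσ ≈ qD²/(D+z)² = 262×5.9²/(5.9+7.6)² = 50.042 kPa
Final effective stress: σ'_f = 74.291 + 50.042 = 124.33 kPa.
σ'_f = 124.33 ≤ σ'_p = 170 kPa, so the clay remains overconsolidated and only the recompression index applies:
S_c = C_r·H/(1+e₀)·log₁₀(σ'_f/σ'_0) = 0.038×7.2/1.78×log₁₀(124.33/74.291)
    = 0.15371 × 0.22364 = 0.03437 m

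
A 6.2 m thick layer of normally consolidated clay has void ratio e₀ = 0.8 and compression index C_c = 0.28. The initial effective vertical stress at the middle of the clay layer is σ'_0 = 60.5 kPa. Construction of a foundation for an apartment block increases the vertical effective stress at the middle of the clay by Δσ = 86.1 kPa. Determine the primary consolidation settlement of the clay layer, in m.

Final effective stress: σ'_f = σ'_0 + Δσ = 60.5 + 86.1 = 146.6 kPa.
Normally consolidated clay, so the full stress increment lies on the virgin compression line:
S_c = C_c·H/(1+e₀)·log₁₀(σ'_f/σ'_0) = 0.28×6.2/(1+0.8)×log₁₀(146.6/60.5)
    = 0.96444 × 0.38438 = 0.3707 m

S_c ≈ 0.371 m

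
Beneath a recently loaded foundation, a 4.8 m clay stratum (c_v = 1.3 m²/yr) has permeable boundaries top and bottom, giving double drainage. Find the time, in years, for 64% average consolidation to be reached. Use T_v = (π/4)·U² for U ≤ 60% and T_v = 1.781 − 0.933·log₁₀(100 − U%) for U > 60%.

t ≈ 1.46 years

Drainage path length: H_d = H/2 = 2.4 m (double drainage).
U > 60%: T_v = 1.781 − 0.933·log₁₀(100 − 64) = 0.32897.
t = T_v·H_d²/c_v = 0.32897×2.4²/1.3 = 1.458 years.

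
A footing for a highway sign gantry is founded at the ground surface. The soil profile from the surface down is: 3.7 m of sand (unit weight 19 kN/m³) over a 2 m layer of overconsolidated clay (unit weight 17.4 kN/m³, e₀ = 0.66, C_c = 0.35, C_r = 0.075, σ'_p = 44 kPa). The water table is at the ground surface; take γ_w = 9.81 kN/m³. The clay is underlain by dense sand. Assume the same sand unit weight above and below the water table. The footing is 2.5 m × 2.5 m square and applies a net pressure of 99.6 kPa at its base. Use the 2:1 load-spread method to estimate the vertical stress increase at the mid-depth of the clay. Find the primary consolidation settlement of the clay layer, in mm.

S_c ≈ 38.4 mm

Mid-depth of clay below the ground surface: z = 3.7 + 2/2 = 4.7 m.
Total vertical stress at mid-clay: σ_v = 19×3.7 + 17.4×1 = 87.7 kPa.
Pore pressure: u = 9.81×(4.7 − 0) = 46.107 kPa.
Initial effective stress: σ'_0 = σ_v − u = 87.7 − 46.107 = 41.593 kPa.
Stress increase at mid-clay by the 2:1 spreading method:
Δσ = qBL/((B+z)(L+z)) = 99.6×2.5×2.5/((2.5+4.7)(2.5+4.7)) = 12.008 kPa
Final effective stress: σ'_f = 41.593 + 12.008 = 53.601 kPa.
σ'_f = 53.601 > σ'_p = 44 kPa, so the stress path crosses the preconsolidation pressure — recompression up to σ'_p, then virgin compression beyond:
S_c = H/(1+e₀)·[C_r·log₁₀(σ'_p/σ'_0) + C_c·log₁₀(σ'_f/σ'_p)]
    = 2/1.66 × [0.075×log₁₀(44/41.593) + 0.35×log₁₀(53.601/44)]
    = 1.2048 × [0.0018324 + 0.030002] = 0.03835 m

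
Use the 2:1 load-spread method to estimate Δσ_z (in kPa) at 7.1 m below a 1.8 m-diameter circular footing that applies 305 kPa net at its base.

Δσ_z ≈ 12.5 kPa

By the 2:1 method the load spreads at 1 horizontal : 2 vertical, so at depth z the loaded area has grown by z in each plan dimension:
Δσ ≈ qD²/(D+z)² = 305×1.8²/(1.8+7.1)² = 12.476 kPa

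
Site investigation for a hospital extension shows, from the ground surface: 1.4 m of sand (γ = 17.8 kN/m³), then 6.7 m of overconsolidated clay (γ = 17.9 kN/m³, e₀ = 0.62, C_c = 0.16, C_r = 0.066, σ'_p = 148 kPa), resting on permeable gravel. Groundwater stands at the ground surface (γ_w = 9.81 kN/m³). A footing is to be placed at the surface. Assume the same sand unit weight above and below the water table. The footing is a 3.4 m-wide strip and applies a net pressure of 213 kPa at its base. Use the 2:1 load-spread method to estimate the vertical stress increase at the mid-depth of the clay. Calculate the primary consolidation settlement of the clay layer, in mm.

Mid-depth of clay below the ground surface: z = 1.4 + 6.7/2 = 4.75 m.
Total vertical stress at mid-clay: σ_v = 17.8×1.4 + 17.9×3.35 = 84.885 kPa.
Pore pressure: u = 9.81×(4.75 − 0) = 46.598 kPa.
Initial effective stress: σ'_0 = σ_v − u = 84.885 − 46.598 = 38.287 kPa.
Stress increase at mid-clay by the 2:1 spreading method:
Δσ = qB/(B+z) = 213×3.4/(3.4+4.75) = 88.859 kPa
Final effective stress: σ'_f = 38.287 + 88.859 = 127.15 kPa.
σ'_f = 127.15 ≤ σ'_p = 148 kPa, so the clay remains overconsolidated and only the recompression index applies:
S_c = C_r·H/(1+e₀)·log₁₀(σ'_f/σ'_0) = 0.066×6.7/1.62×log₁₀(127.15/38.287)
    = 0.27296 × 0.52127 = 0.1423 m

S_c ≈ 142 mm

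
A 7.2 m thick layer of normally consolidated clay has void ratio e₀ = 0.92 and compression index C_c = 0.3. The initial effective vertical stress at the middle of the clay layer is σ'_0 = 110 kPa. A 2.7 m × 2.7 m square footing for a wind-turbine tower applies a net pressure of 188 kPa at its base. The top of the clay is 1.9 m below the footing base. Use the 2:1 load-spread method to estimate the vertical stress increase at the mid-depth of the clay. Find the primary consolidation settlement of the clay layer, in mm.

Mid-depth of clay below the footing base: z = 1.9 + 7.2/2 = 5.5 m.
Stress increase at mid-clay by the 2:1 spreading method:
Δσ = qBL/((B+z)(L+z)) = 188×2.7×2.7/((2.7+5.5)(2.7+5.5)) = 20.383 kPa
Final effective stress: σ'_f = σ'_0 + Δσ = 110 + 20.383 = 130.38 kPa.
Normally consolidated clay, so the full stress increment lies on the virgin compression line:
S_c = C_c·H/(1+e₀)·log₁₀(σ'_f/σ'_0) = 0.3×7.2/(1+0.92)×log₁₀(130.38/110)
    = 1.125 × 0.073818 = 0.08305 m

S_c ≈ 83 mm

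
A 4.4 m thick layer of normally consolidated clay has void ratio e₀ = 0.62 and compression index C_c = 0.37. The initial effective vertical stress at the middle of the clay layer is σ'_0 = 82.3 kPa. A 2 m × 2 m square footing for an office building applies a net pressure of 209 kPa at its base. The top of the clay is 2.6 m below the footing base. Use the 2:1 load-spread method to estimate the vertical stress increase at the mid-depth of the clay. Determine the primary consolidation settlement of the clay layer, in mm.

S_c ≈ 86.7 mm

Mid-depth of clay below the footing base: z = 2.6 + 4.4/2 = 4.8 m.
Stress increase at mid-clay by the 2:1 spreading method:
Δσ = qBL/((B+z)(L+z)) = 209×2×2/((2+4.8)(2+4.8)) = 18.08 kPa
Final effective stress: σ'_f = σ'_0 + Δσ = 82.3 + 18.08 = 100.38 kPa.
Normally consolidated clay, so the full stress increment lies on the virgin compression line:
S_c = C_c·H/(1+e₀)·log₁₀(σ'_f/σ'_0) = 0.37×4.4/(1+0.62)×log₁₀(100.38/82.3)
    = 1.0049 × 0.086247 = 0.08667 m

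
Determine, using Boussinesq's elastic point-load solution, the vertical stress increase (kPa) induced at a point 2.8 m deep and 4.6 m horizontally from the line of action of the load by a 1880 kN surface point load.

Δσ_z ≈ 4.35 kPa

Boussinesq vertical stress below a point load on an elastic half-space:
Δσ_z = 3P/(2πz²) · [1 + (r/z)²]^(−5/2)
r/z = 4.6/2.8 = 1.6429; [1+(r/z)²]^(−5/2) = 0.038001.
Δσ_z = 3×1880/(2π×2.8²) × 0.038001 = 114.49 × 0.038001 = 4.351 kPa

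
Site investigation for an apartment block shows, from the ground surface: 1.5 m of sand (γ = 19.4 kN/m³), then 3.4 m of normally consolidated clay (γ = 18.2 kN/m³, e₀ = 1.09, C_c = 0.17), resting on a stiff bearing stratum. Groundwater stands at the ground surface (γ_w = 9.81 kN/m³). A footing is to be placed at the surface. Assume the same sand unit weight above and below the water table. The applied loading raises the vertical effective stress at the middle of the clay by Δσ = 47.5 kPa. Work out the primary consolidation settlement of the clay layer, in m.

Mid-depth of clay below the ground surface: z = 1.5 + 3.4/2 = 3.2 m.
Total vertical stress at mid-clay: σ_v = 19.4×1.5 + 18.2×1.7 = 60.04 kPa.
Pore pressure: u = 9.81×(3.2 − 0) = 31.392 kPa.
Initial effective stress: σ'_0 = σ_v − u = 60.04 − 31.392 = 28.648 kPa.
Final effective stress: σ'_f = σ'_0 + Δσ = 28.648 + 47.5 = 76.148 kPa.
Normally consolidated clay, so the full stress increment lies on the virgin compression line:
S_c = C_c·H/(1+e₀)·log₁₀(σ'_f/σ'_0) = 0.17×3.4/(1+1.09)×log₁₀(76.148/28.648)
    = 0.27656 × 0.42456 = 0.1174 m

S_c ≈ 0.117 m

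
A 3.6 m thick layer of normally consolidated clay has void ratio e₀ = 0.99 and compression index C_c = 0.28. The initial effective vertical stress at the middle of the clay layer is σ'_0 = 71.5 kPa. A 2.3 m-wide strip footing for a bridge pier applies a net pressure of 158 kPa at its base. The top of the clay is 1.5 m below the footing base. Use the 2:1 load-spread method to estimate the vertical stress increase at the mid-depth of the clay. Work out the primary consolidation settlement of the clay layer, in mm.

Mid-depth of clay below the footing base: z = 1.5 + 3.6/2 = 3.3 m.
Stress increase at mid-clay by the 2:1 spreading method:
Δσ = qB/(B+z) = 158×2.3/(2.3+3.3) = 64.893 kPa
Final effective stress: σ'_f = σ'_0 + Δσ = 71.5 + 64.893 = 136.39 kPa.
Normally consolidated clay, so the full stress increment lies on the virgin compression line:
S_c = C_c·H/(1+e₀)·log₁₀(σ'_f/σ'_0) = 0.28×3.6/(1+0.99)×log₁₀(136.39/71.5)
    = 0.50653 × 0.28048 = 0.1421 m

S_c ≈ 142 mm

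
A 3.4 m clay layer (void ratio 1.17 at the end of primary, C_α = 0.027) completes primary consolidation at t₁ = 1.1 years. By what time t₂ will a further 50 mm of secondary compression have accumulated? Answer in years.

t₂ ≈ 16.7 years

S_s = C_α·H/(1+e_p)·log₁₀(t₂/t₁) ⇒ log₁₀(t₂/t₁) = S_s·(1+e_p)/(C_α·H).
log₁₀(t₂/t₁) = 0.05 × (1+1.17) / (0.027×3.4) = 1.182
t₂ = t₁ × 10^1.182 = 1.1 × 15.2 = 16.72 years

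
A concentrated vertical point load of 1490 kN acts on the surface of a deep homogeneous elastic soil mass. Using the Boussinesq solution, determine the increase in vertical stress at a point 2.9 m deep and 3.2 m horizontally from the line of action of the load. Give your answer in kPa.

Boussinesq vertical stress below a point load on an elastic half-space:
Δσ_z = 3P/(2πz²) · [1 + (r/z)²]^(−5/2)
r/z = 3.2/2.9 = 1.1034; [1+(r/z)²]^(−5/2) = 0.13655.
Δσ_z = 3×1490/(2π×2.9²) × 0.13655 = 84.592 × 0.13655 = 11.55 kPa

Δσ_z ≈ 11.6 kPa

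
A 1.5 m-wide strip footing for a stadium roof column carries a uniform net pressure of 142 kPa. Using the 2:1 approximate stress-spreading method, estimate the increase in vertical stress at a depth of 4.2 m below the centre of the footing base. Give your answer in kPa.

Δσ_z ≈ 37.4 kPa

By the 2:1 method the load spreads at 1 horizontal : 2 vertical, so at depth z the loaded area has grown by z in each plan dimension:
Δσ = qB/(B+z) = 142×1.5/(1.5+4.2) = 37.368 kPa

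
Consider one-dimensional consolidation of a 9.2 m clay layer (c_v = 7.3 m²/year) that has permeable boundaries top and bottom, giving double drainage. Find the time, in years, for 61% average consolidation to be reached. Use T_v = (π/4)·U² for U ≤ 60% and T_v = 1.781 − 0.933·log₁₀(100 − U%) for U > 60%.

t ≈ 0.86 years

Drainage path length: H_d = H/2 = 4.6 m (double drainage).
U > 60%: T_v = 1.781 − 0.933·log₁₀(100 − 61) = 0.29654.
t = T_v·H_d²/c_v = 0.29654×4.6²/7.3 = 0.8596 years.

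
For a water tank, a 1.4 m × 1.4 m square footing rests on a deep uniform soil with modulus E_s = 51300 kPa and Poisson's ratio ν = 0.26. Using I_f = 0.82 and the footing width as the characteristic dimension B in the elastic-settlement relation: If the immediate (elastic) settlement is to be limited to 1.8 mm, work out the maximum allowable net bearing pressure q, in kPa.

q ≈ 86.3 kPa

S_e = q·B·(1−ν²)/E_s · I_f  ⇒  q = S_e·E_s / (B·(1−ν²)·I_f).
q = 0.0018 × 51300 / (1.4 × 0.9324 × 0.82) = 86.27 kPa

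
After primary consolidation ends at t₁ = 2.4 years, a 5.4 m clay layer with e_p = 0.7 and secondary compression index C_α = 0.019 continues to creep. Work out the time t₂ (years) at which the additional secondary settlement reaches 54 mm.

S_s = C_α·H/(1+e_p)·log₁₀(t₂/t₁) ⇒ log₁₀(t₂/t₁) = S_s·(1+e_p)/(C_α·H).
log₁₀(t₂/t₁) = 0.054 × (1+0.7) / (0.019×5.4) = 0.8947
t₂ = t₁ × 10^0.8947 = 2.4 × 7.848 = 18.83 years

t₂ ≈ 18.8 years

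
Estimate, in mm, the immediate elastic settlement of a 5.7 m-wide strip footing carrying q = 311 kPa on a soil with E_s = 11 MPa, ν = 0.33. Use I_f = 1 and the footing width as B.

Immediate (elastic) settlement: S_e = q·B·(1−ν²)/E_s · I_f.
E_s = 11 MPa = 11000 kPa.
S_e = 311 × 5.7 × (1 − 0.33²) / 11000 × 1
    = 311 × 5.7 × 0.8911 / 11000 × 1
    = 0.1436 m = 143.6 mm

S_e ≈ 144 mm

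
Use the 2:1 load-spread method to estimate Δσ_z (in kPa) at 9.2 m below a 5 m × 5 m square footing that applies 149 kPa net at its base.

Δσ_z ≈ 18.5 kPa

By the 2:1 method the load spreads at 1 horizontal : 2 vertical, so at depth z the loaded area has grown by z in each plan dimension:
Δσ = qBL/((B+z)(L+z)) = 149×5×5/((5+9.2)(5+9.2)) = 18.474 kPa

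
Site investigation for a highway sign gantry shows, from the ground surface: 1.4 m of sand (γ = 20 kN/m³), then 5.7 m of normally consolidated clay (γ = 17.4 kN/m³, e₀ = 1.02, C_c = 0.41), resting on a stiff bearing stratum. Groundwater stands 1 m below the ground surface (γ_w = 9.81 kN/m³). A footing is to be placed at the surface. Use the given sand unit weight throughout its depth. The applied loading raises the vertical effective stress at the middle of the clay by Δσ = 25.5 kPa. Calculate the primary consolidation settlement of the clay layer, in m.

Mid-depth of clay below the ground surface: z = 1.4 + 5.7/2 = 4.25 m.
Total vertical stress at mid-clay: σ_v = 20×1.4 + 17.4×2.85 = 77.59 kPa.
Pore pressure: u = 9.81×(4.25 − 1) = 31.883 kPa.
Initial effective stress: σ'_0 = σ_v − u = 77.59 − 31.883 = 45.707 kPa.
Final effective stress: σ'_f = σ'_0 + Δσ = 45.707 + 25.5 = 71.207 kPa.
Normally consolidated clay, so the full stress increment lies on the virgin compression line:
S_c = C_c·H/(1+e₀)·log₁₀(σ'_f/σ'_0) = 0.41×5.7/(1+1.02)×log₁₀(71.207/45.707)
    = 1.1569 × 0.19254 = 0.2227 m

S_c ≈ 0.223 m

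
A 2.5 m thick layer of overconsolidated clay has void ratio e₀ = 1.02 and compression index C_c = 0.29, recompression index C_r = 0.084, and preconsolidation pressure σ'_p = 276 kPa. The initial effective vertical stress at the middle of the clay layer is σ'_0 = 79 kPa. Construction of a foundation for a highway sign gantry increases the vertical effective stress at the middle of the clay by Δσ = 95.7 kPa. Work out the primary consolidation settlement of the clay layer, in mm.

Final effective stress: σ'_f = 79 + 95.7 = 174.7 kPa.
σ'_f = 174.7 ≤ σ'_p = 276 kPa, so the clay remains overconsolidated and only the recompression index applies:
S_c = C_r·H/(1+e₀)·log₁₀(σ'_f/σ'_0) = 0.084×2.5/2.02×log₁₀(174.7/79)
    = 0.10396 × 0.34467 = 0.03583 m

S_c ≈ 35.8 mm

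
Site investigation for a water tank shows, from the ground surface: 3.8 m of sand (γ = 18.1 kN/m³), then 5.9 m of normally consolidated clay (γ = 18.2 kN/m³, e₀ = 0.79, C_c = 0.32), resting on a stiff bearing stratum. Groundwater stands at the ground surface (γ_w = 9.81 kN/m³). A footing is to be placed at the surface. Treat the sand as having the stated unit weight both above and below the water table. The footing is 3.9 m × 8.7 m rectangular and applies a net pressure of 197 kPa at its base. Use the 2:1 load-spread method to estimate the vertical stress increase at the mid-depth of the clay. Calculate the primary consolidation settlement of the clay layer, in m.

S_c ≈ 0.249 m

Mid-depth of clay below the ground surface: z = 3.8 + 5.9/2 = 6.75 m.
Total vertical stress at mid-clay: σ_v = 18.1×3.8 + 18.2×2.95 = 122.47 kPa.
Pore pressure: u = 9.81×(6.75 − 0) = 66.218 kPa.
Initial effective stress: σ'_0 = σ_v − u = 122.47 − 66.218 = 56.252 kPa.
Stress increase at mid-clay by the 2:1 spreading method:
Δσ = qBL/((B+z)(L+z)) = 197×3.9×8.7/((3.9+6.75)(8.7+6.75)) = 40.623 kPa
Final effective stress: σ'_f = σ'_0 + Δσ = 56.252 + 40.623 = 96.875 kPa.
Normally consolidated clay, so the full stress increment lies on the virgin compression line:
S_c = C_c·H/(1+e₀)·log₁₀(σ'_f/σ'_0) = 0.32×5.9/(1+0.79)×log₁₀(96.875/56.252)
    = 1.0547 × 0.23607 = 0.249 m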